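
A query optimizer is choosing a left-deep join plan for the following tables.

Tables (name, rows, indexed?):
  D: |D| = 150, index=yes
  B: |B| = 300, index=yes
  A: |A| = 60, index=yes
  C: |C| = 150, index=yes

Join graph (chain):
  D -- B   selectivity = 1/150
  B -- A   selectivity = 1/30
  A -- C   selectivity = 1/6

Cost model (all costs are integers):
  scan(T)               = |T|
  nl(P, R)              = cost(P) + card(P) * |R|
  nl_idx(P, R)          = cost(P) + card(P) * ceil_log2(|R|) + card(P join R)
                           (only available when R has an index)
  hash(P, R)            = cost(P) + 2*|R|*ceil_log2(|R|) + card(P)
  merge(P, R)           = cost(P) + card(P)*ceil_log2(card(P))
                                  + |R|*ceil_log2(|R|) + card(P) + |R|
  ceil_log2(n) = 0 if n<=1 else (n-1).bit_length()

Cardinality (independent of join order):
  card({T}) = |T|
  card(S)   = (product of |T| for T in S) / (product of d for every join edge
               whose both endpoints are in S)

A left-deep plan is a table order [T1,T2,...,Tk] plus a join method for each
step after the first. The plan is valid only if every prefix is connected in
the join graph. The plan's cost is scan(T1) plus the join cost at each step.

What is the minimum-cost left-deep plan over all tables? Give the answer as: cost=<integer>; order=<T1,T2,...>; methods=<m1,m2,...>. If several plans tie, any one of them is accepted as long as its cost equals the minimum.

Selinger DP (subsets sized 1..n):
  {D}: scan cost=150, card=150
  {B}: scan cost=300, card=300
  {A}: scan cost=60, card=60
  {C}: scan cost=150, card=150
  {BD}: card=300; try (B,nl_idx)→1800, (D,hash)→3000, (D,nl_idx)→3000, (B,merge)→4500, (D,merge)→4650, (B,hash)→5700 …(+2); best=1800 via (B,nl_idx)
  {AB}: card=600; try (B,nl_idx)→1200, (A,hash)→1320, (A,nl_idx)→2700, (B,merge)→3480, (A,merge)→3720, (B,hash)→5520 …(+2); best=1200 via (B,nl_idx)
  {AC}: card=1500; try (A,hash)→1020, (C,merge)→1830, (A,merge)→1920, (C,nl_idx)→2040, (C,hash)→2520, (A,nl_idx)→2550 …(+2); best=1020 via (A,hash)
  {ABD}: card=600; try (A,hash)→2820, (D,hash)→4200, (A,nl_idx)→4200, (A,merge)→5220, (D,nl_idx)→6600, (D,merge)→9150 …(+2); best=2820 via (A,hash)
  {ABC}: card=15000; try (C,hash)→4200, (B,hash)→7920, (C,merge)→9150, (C,nl_idx)→21000, (B,merge)→22020, (B,nl_idx)→29520 …(+2); best=4200 via (C,hash)
  {ABCD}: card=15000; try (C,hash)→5820, (C,merge)→10770, (D,hash)→21600, (C,nl_idx)→22620, (C,nl)→92820, (D,nl_idx)→139200 …(+2); best=5820 via (C,hash)

cost=5820; order=D,B,A,C; methods=nl_idx,hash,hash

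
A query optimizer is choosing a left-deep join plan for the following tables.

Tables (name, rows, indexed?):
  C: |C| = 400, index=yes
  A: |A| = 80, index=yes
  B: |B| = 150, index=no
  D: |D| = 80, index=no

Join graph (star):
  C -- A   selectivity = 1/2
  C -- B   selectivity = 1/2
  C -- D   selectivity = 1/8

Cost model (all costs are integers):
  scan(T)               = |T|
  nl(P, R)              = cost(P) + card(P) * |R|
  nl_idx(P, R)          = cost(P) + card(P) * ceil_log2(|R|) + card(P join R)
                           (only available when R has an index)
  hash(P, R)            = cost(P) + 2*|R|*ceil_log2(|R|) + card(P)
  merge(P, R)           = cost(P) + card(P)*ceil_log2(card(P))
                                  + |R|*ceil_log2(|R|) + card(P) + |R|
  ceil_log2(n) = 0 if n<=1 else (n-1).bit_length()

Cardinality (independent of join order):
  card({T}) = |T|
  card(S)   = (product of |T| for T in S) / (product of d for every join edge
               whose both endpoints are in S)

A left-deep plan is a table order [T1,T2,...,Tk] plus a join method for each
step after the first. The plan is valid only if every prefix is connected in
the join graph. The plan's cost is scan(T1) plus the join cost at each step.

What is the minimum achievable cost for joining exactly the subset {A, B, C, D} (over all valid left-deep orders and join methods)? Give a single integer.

Selinger DP over subsets of {A,B,C,D}:
  {C}: scan cost=400, card=400
  {A}: scan cost=80, card=80
  {B}: scan cost=150, card=150
  {D}: scan cost=80, card=80
  {AC}: card=16000; try (A,hash)→1920, (C,merge)→4720, (A,merge)→5040, (C,hash)→7360, (C,nl_idx)→16800, (A,nl_idx)→19200 …(+2); best=1920 via (A,hash)
  {BC}: card=30000; try (B,hash)→3200, (C,merge)→5500, (B,merge)→5750, (C,hash)→7500, (C,nl_idx)→31500, (C,nl)→60150 …(+1); best=3200 via (B,hash)
  {CD}: card=4000; try (D,hash)→1920, (C,merge)→4720, (C,nl_idx)→4800, (D,merge)→5040, (C,hash)→7360, (C,nl)→32080 …(+1); best=1920 via (D,hash)
  {ABC}: card=1200000; try (B,hash)→20320, (A,hash)→34320, (B,merge)→243270, (A,merge)→483840, (A,nl_idx)→1413200, (B,nl)→2401920 …(+1); best=20320 via (B,hash)
  {ACD}: card=160000; try (A,hash)→7040, (D,hash)→19040, (A,merge)→54560, (A,nl_idx)→189920, (D,merge)→242560, (A,nl)→321920 …(+1); best=7040 via (A,hash)
  {BCD}: card=300000; try (B,hash)→8320, (D,hash)→34320, (B,merge)→55270, (D,merge)→483840, (B,nl)→601920, (D,nl)→2403200; best=8320 via (B,hash)
  {ABCD}: card=12000000; try (B,hash)→169440, (A,hash)→309440, (D,hash)→1221440, (B,merge)→3048390, (A,merge)→6008960, (A,nl_idx)→14108320 …(+4); best=169440 via (B,hash)

169440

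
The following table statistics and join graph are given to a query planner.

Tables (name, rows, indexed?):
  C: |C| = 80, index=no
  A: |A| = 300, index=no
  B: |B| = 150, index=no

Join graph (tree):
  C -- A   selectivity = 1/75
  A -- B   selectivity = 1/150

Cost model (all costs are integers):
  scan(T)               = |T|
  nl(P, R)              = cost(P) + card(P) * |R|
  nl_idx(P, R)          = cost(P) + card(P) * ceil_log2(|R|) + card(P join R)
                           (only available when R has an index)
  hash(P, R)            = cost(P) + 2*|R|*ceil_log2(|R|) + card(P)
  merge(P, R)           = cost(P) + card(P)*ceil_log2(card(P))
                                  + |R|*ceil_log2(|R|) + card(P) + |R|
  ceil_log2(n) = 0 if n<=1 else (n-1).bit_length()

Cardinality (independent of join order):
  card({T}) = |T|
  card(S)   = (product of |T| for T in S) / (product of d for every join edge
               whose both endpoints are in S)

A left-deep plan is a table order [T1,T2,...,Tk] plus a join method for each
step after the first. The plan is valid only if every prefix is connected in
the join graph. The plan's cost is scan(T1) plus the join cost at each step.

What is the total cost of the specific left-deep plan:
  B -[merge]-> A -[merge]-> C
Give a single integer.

8140

step 1: scan B: cost=150, card=150
step 2: join A via merge
    card(P join A) = 150*300/(150) = 300
    cost = 150 + 150*8 + 300*9 + 150 + 300 = 4500
step 3: join C via merge
    card(P join C) = 300*80/(75) = 320
    cost = 4500 + 300*9 + 80*7 + 300 + 80 = 8140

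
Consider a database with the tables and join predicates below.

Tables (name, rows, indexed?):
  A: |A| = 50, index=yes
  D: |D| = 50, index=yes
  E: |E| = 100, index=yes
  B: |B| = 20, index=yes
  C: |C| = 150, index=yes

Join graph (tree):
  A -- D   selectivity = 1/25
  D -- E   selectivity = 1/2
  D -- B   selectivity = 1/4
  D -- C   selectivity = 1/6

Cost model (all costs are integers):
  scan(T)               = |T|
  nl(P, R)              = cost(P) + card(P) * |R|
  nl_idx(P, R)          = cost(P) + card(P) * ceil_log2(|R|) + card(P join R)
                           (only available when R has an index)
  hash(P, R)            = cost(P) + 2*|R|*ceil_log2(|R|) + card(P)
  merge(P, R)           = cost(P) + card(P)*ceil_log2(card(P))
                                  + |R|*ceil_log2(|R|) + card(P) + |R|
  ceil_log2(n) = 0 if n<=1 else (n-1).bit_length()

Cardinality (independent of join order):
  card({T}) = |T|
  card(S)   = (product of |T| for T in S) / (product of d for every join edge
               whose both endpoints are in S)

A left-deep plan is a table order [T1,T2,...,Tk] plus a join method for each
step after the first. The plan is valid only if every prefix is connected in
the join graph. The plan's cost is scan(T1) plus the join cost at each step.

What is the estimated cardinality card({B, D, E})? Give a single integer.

12500

Tables in S: B(20), D(50), E(100)
Edges inside S: D-E(d=2), D-B(d=4)
numerator = 20 * 50 * 100 = 100000
denominator = 2 * 4 = 8
card(S) = 100000 / 8 = 12500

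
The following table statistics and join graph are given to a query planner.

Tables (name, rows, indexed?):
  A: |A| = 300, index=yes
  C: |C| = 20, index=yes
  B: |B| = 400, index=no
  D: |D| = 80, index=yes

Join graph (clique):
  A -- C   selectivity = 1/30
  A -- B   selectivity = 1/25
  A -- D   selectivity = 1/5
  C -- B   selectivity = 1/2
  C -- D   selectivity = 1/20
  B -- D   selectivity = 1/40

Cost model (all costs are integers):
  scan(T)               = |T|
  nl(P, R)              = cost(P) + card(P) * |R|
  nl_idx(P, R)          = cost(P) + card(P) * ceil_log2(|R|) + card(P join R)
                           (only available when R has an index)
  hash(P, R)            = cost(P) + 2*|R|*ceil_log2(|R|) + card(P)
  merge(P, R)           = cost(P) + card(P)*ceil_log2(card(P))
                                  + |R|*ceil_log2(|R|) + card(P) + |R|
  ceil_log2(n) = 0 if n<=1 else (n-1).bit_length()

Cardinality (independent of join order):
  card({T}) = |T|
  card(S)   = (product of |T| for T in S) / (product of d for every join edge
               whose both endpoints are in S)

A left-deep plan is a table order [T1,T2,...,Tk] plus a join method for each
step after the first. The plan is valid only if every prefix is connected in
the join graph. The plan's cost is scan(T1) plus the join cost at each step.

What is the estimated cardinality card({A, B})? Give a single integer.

Tables in S: A(300), B(400)
Edges inside S: A-B(d=25)
numerator = 300 * 400 = 120000
denominator = 25 = 25
card(S) = 120000 / 25 = 4800

4800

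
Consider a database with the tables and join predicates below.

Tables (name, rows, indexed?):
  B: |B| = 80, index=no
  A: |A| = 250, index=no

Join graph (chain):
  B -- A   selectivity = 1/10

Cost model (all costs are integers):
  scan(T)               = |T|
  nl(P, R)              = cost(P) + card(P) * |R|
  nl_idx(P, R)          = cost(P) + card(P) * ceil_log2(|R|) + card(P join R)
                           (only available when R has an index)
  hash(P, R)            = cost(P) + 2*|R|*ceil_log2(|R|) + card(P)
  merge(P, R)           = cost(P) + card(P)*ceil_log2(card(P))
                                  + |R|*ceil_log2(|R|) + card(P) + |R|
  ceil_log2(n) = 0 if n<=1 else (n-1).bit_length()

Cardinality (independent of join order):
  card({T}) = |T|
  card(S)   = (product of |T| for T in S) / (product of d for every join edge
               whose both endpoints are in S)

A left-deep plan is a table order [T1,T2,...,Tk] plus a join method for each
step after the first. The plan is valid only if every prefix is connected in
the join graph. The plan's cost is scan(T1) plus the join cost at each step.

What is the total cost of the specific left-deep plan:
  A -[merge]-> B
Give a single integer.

3140

step 1: scan A: cost=250, card=250
step 2: join B via merge
    card(P join B) = 250*80/(10) = 2000
    cost = 250 + 250*8 + 80*7 + 250 + 80 = 3140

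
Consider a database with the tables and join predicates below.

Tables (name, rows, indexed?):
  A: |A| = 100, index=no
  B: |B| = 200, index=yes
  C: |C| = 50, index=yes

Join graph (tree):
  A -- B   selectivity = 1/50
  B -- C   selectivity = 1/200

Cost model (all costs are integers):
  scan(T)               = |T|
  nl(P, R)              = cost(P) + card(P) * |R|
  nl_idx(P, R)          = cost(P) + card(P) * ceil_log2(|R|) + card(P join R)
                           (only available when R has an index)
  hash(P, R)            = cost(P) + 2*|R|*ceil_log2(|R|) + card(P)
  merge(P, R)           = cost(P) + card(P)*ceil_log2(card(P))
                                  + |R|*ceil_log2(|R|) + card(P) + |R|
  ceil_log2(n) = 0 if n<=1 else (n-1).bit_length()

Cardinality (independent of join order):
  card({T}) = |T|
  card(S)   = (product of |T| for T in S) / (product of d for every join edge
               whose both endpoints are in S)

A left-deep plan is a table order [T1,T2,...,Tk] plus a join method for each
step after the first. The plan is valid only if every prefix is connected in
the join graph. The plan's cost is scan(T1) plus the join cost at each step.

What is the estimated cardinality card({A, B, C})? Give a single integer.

Tables in S: A(100), B(200), C(50)
Edges inside S: A-B(d=50), B-C(d=200)
numerator = 100 * 200 * 50 = 1000000
denominator = 50 * 200 = 10000
card(S) = 1000000 / 10000 = 100

100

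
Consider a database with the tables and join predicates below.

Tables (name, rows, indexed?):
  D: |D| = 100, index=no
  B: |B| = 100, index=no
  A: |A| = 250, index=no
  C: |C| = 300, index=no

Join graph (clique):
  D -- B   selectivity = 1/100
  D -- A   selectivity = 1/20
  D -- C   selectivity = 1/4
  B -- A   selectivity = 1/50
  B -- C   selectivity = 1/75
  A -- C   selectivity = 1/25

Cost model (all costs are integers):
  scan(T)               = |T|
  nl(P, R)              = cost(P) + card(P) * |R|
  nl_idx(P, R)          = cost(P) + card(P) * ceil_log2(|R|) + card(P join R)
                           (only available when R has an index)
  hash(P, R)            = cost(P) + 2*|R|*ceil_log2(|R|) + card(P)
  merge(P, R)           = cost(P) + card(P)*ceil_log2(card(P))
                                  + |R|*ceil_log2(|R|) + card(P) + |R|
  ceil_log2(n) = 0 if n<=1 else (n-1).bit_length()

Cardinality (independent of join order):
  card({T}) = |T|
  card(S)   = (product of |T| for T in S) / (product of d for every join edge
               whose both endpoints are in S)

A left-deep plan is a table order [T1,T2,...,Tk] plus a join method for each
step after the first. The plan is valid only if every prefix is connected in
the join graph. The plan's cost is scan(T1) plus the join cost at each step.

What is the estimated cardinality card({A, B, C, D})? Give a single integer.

1

Tables in S: A(250), B(100), C(300), D(100)
Edges inside S: D-B(d=100), D-A(d=20), D-C(d=4), B-A(d=50), B-C(d=75), A-C(d=25)
numerator = 250 * 100 * 300 * 100 = 750000000
denominator = 100 * 20 * 4 * 50 * 75 * 25 = 750000000
card(S) = 750000000 / 750000000 = 1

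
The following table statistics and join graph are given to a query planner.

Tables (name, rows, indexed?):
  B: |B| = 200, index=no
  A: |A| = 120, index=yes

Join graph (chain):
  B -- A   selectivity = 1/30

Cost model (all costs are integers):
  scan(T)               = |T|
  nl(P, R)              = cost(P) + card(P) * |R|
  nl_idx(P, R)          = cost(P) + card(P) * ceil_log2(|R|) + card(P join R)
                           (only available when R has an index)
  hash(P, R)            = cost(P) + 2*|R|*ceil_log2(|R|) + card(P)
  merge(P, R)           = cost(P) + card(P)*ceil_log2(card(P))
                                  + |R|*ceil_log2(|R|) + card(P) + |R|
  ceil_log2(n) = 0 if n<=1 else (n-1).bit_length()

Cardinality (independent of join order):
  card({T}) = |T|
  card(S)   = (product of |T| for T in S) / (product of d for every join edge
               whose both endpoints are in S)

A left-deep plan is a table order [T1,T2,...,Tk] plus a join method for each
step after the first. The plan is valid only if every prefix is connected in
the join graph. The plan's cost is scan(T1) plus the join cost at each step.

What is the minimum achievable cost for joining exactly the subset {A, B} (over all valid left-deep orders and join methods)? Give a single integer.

Selinger DP over subsets of {A,B}:
  {B}: scan cost=200, card=200
  {A}: scan cost=120, card=120
  {AB}: card=800; try (A,hash)→2080, (A,nl_idx)→2400, (B,merge)→2880, (A,merge)→2960, (B,hash)→3440, (B,nl)→24120 …(+1); best=2080 via (A,hash)

2080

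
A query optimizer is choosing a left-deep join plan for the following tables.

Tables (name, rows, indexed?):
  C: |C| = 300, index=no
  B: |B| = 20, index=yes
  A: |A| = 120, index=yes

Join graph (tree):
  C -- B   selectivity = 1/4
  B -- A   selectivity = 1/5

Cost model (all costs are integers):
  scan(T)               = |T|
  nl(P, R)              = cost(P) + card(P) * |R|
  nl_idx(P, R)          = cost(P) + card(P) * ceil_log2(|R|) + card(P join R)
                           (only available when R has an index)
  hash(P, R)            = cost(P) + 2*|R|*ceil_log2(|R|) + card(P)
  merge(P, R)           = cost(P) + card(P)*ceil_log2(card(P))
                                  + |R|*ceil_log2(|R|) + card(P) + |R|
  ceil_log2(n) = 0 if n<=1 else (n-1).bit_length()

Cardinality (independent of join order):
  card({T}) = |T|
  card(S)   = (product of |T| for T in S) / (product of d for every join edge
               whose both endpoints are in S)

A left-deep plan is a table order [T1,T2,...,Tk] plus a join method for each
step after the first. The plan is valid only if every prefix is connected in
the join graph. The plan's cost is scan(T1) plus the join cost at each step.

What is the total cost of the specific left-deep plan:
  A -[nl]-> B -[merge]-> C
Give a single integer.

step 1: scan A: cost=120, card=120
step 2: join B via nl
    card(P join B) = 120*20/(5) = 480
    cost = 120 + 120*20 = 2520
step 3: join C via merge
    card(P join C) = 480*300/(4) = 36000
    cost = 2520 + 480*9 + 300*9 + 480 + 300 = 10320

10320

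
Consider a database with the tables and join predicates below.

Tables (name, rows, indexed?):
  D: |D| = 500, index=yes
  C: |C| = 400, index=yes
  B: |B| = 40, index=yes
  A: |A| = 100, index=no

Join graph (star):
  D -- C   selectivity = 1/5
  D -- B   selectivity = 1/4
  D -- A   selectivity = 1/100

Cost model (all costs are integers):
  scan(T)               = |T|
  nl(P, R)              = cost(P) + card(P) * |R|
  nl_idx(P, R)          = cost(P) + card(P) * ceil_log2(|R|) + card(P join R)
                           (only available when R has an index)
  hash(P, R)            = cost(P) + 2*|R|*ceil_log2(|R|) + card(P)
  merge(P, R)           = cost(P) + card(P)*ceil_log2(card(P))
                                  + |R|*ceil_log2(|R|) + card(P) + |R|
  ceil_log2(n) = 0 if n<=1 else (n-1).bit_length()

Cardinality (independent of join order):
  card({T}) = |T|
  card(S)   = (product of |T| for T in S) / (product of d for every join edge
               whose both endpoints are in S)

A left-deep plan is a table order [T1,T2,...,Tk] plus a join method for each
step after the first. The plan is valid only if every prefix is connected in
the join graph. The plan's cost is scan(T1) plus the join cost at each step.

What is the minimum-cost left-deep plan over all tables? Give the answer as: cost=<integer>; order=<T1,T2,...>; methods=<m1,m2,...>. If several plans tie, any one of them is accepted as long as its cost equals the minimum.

Selinger DP (subsets sized 1..n):
  {D}: scan cost=500, card=500
  {C}: scan cost=400, card=400
  {B}: scan cost=40, card=40
  {A}: scan cost=100, card=100
  {CD}: card=40000; try (C,hash)→8200, (D,merge)→9400, (C,merge)→9500, (D,hash)→9800, (D,nl_idx)→44000, (C,nl_idx)→45000 …(+2); best=8200 via (C,hash)
  {BD}: card=5000; try (B,hash)→1480, (D,merge)→5320, (D,nl_idx)→5400, (B,merge)→5780, (B,nl_idx)→8500, (D,hash)→9080 …(+2); best=1480 via (B,hash)
  {AD}: card=500; try (D,nl_idx)→1500, (A,hash)→2400, (D,merge)→5900, (A,merge)→6300, (D,hash)→9200, (D,nl)→50100 …(+1); best=1500 via (D,nl_idx)
  {BCD}: card=400000; try (C,hash)→13680, (B,hash)→48680, (C,merge)→75480, (C,nl_idx)→446480, (B,nl_idx)→648200, (B,merge)→688480 …(+2); best=13680 via (C,hash)
  {ACD}: card=40000; try (C,hash)→9200, (C,merge)→10500, (C,nl_idx)→46000, (A,hash)→49600, (C,nl)→201500, (A,merge)→689000 …(+1); best=9200 via (C,hash)
  {ABD}: card=5000; try (B,hash)→2480, (B,merge)→6780, (A,hash)→7880, (B,nl_idx)→9500, (B,nl)→21500, (A,merge)→72280 …(+1); best=2480 via (B,hash)
  {ABCD}: card=400000; try (C,hash)→14680, (B,hash)→49680, (C,merge)→76480, (A,hash)→415080, (C,nl_idx)→447480, (B,nl_idx)→649200 …(+5); best=14680 via (C,hash)

cost=14680; order=A,D,B,C; methods=nl_idx,hash,hash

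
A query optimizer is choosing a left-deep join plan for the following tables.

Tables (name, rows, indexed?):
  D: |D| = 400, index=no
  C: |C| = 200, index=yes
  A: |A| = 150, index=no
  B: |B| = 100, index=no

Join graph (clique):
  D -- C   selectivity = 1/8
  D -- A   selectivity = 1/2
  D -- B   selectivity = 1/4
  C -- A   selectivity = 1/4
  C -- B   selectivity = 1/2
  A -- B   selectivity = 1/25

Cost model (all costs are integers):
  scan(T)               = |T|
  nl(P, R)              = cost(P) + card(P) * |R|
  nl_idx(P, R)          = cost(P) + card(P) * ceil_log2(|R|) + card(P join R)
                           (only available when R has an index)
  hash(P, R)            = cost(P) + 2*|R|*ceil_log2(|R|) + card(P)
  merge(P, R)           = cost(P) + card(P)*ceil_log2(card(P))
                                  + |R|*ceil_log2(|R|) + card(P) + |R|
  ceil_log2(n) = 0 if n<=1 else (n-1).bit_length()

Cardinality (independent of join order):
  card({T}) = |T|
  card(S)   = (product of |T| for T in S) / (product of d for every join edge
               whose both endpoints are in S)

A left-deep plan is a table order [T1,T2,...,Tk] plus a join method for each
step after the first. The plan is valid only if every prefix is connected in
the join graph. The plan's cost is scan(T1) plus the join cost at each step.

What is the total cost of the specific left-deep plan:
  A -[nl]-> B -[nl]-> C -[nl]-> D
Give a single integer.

6135150

step 1: scan A: cost=150, card=150
step 2: join B via nl
    card(P join B) = 150*100/(25) = 600
    cost = 150 + 150*100 = 15150
step 3: join C via nl
    card(P join C) = 600*200/(4*2) = 15000
    cost = 15150 + 600*200 = 135150
step 4: join D via nl
    card(P join D) = 15000*400/(8*2*4) = 93750
    cost = 135150 + 15000*400 = 6135150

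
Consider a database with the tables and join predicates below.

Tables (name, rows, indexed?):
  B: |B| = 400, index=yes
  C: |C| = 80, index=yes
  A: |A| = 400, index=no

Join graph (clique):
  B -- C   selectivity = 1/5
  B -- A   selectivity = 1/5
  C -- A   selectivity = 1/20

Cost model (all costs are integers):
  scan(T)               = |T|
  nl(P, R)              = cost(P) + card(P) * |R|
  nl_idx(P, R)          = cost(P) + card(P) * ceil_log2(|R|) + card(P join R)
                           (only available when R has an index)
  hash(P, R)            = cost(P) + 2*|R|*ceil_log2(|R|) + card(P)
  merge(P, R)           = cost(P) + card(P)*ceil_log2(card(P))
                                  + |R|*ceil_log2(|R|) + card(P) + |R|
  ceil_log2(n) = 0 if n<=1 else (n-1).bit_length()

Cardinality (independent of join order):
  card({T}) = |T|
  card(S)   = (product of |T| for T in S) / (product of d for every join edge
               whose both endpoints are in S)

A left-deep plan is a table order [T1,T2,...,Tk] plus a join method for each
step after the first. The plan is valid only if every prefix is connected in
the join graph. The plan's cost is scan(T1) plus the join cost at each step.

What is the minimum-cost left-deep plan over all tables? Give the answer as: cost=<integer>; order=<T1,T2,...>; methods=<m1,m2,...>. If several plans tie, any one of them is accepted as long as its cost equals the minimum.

Selinger DP (subsets sized 1..n):
  {B}: scan cost=400, card=400
  {C}: scan cost=80, card=80
  {A}: scan cost=400, card=400
  {BC}: card=6400; try (C,hash)→1920, (B,merge)→4720, (C,merge)→5040, (B,nl_idx)→7200, (B,hash)→7360, (C,nl_idx)→9600 …(+2); best=1920 via (C,hash)
  {AB}: card=32000; try (B,hash)→8000, (A,hash)→8000, (B,merge)→8400, (A,merge)→8400, (B,nl_idx)→36000, (B,nl)→160400 …(+1); best=8000 via (B,hash)
  {AC}: card=1600; try (C,hash)→1920, (A,merge)→4720, (C,nl_idx)→4800, (C,merge)→5040, (A,hash)→7360, (A,nl)→32080 …(+1); best=1920 via (C,hash)
  {ABC}: card=25600; try (B,hash)→10720, (A,hash)→15520, (B,merge)→25120, (C,hash)→41120, (B,nl_idx)→41920, (A,merge)→95520 …(+5); best=10720 via (B,hash)

cost=10720; order=A,C,B; methods=hash,hash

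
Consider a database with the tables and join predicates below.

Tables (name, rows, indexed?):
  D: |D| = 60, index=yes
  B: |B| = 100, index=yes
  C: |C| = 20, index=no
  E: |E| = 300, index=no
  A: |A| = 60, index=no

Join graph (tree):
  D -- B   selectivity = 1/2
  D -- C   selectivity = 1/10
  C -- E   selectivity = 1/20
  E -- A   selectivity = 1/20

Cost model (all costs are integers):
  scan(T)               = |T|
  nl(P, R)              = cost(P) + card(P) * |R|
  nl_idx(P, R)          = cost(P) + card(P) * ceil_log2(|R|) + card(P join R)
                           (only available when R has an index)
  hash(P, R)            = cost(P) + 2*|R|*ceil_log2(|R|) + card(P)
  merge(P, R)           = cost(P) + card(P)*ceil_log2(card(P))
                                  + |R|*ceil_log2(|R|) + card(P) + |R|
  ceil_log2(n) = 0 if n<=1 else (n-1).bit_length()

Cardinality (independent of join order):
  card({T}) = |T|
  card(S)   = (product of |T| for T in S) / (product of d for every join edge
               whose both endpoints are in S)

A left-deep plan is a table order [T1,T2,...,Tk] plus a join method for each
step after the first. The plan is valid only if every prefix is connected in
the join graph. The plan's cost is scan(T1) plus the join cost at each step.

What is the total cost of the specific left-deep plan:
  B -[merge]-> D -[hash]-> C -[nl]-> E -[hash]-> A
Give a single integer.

1895240

step 1: scan B: cost=100, card=100
step 2: join D via merge
    card(P join D) = 100*60/(2) = 3000
    cost = 100 + 100*7 + 60*6 + 100 + 60 = 1320
step 3: join C via hash
    card(P join C) = 3000*20/(10) = 6000
    cost = 1320 + 2*20*5 + 3000 = 4520
step 4: join E via nl
    card(P join E) = 6000*300/(20) = 90000
    cost = 4520 + 6000*300 = 1804520
step 5: join A via hash
    card(P join A) = 90000*60/(20) = 270000
    cost = 1804520 + 2*60*6 + 90000 = 1895240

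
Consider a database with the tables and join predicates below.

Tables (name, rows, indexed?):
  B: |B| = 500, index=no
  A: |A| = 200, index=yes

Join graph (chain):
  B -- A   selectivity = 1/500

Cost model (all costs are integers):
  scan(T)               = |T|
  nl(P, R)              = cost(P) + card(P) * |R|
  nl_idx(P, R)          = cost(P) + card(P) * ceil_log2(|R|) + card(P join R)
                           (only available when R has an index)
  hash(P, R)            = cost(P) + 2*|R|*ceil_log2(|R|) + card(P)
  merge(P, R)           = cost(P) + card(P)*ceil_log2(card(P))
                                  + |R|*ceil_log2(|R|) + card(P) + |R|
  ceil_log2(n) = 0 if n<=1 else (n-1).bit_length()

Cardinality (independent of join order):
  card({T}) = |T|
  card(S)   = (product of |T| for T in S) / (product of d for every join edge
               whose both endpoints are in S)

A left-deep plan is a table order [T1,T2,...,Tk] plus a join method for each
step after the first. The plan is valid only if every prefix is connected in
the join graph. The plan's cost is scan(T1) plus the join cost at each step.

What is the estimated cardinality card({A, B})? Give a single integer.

200

Tables in S: A(200), B(500)
Edges inside S: B-A(d=500)
numerator = 200 * 500 = 100000
denominator = 500 = 500
card(S) = 100000 / 500 = 200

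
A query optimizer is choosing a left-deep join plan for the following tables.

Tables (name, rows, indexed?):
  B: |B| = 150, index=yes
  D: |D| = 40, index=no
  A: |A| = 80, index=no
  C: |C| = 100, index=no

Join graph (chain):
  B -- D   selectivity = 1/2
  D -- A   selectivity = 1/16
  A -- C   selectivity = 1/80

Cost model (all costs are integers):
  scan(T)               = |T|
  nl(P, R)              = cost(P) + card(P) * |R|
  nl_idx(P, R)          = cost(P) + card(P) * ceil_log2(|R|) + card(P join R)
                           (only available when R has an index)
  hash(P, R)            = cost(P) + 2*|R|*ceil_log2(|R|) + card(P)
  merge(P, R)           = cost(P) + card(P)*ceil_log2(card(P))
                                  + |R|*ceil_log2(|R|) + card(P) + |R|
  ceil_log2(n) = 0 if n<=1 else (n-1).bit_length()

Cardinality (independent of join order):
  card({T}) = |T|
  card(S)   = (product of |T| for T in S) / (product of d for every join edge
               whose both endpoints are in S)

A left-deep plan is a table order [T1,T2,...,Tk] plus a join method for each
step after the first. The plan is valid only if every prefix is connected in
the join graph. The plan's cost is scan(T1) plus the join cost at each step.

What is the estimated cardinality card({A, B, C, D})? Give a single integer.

18750

Tables in S: A(80), B(150), C(100), D(40)
Edges inside S: B-D(d=2), D-A(d=16), A-C(d=80)
numerator = 80 * 150 * 100 * 40 = 48000000
denominator = 2 * 16 * 80 = 2560
card(S) = 48000000 / 2560 = 18750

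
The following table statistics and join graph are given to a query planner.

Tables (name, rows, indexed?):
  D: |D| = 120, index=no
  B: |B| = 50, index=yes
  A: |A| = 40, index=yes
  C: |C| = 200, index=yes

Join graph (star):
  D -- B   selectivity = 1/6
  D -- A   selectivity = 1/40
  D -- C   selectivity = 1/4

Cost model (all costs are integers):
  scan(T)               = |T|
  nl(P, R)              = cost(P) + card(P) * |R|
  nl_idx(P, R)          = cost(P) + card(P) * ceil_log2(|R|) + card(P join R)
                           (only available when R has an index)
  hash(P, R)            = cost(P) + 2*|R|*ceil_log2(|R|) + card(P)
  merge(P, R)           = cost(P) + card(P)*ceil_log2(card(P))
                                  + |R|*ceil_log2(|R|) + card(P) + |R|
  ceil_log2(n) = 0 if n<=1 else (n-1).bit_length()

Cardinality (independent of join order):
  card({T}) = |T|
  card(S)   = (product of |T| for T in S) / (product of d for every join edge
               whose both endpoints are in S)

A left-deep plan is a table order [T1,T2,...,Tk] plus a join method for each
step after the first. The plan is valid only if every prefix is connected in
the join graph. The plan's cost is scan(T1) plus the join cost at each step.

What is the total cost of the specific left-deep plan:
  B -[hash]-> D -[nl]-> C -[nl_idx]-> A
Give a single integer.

551780

step 1: scan B: cost=50, card=50
step 2: join D via hash
    card(P join D) = 50*120/(6) = 1000
    cost = 50 + 2*120*7 + 50 = 1780
step 3: join C via nl
    card(P join C) = 1000*200/(4) = 50000
    cost = 1780 + 1000*200 = 201780
step 4: join A via nl_idx
    card(P join A) = 50000*40/(40) = 50000
    cost = 201780 + 50000*6 + 50000 = 551780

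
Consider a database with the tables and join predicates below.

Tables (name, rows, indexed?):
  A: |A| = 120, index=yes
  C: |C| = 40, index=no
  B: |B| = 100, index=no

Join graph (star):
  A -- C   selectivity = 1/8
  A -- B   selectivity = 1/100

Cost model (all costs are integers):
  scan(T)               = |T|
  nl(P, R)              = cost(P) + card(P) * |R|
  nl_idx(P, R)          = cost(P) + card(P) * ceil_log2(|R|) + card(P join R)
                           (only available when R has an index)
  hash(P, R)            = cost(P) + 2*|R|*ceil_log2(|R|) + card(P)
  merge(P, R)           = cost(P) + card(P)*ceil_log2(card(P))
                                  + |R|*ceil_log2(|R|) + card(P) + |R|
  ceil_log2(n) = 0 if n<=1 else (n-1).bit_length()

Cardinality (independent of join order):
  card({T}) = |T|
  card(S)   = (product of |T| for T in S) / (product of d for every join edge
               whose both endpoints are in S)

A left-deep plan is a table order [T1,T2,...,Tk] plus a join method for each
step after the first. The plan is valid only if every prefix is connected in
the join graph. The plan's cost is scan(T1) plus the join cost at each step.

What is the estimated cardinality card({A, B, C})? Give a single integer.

Tables in S: A(120), B(100), C(40)
Edges inside S: A-C(d=8), A-B(d=100)
numerator = 120 * 100 * 40 = 480000
denominator = 8 * 100 = 800
card(S) = 480000 / 800 = 600

600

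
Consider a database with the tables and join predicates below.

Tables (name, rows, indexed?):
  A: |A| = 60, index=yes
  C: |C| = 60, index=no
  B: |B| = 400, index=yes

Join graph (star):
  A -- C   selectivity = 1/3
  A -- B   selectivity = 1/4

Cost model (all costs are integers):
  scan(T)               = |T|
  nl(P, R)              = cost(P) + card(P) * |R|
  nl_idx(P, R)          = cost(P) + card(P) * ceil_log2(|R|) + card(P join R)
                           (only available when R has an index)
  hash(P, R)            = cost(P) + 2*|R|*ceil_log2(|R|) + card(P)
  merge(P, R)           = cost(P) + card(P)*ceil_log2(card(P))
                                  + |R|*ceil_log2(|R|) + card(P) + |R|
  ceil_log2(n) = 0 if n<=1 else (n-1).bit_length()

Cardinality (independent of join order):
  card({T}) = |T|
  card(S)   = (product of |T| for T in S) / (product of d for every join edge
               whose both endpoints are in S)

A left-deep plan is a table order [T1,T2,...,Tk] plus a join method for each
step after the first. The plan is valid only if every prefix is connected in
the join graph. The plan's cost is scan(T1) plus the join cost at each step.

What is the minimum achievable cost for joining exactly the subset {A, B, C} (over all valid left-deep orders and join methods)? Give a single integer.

Selinger DP over subsets of {A,B,C}:
  {A}: scan cost=60, card=60
  {C}: scan cost=60, card=60
  {B}: scan cost=400, card=400
  {AC}: card=1200; try (C,hash)→840, (A,hash)→840, (C,merge)→900, (A,merge)→900, (A,nl_idx)→1620, (C,nl)→3660 …(+1); best=840 via (C,hash)
  {AB}: card=6000; try (A,hash)→1520, (B,merge)→4480, (A,merge)→4820, (B,nl_idx)→6600, (B,hash)→7320, (A,nl_idx)→8800 …(+2); best=1520 via (A,hash)
  {ABC}: card=120000; try (C,hash)→8240, (B,hash)→9240, (B,merge)→19240, (C,merge)→85940, (B,nl_idx)→131640, (C,nl)→361520 …(+1); best=8240 via (C,hash)

8240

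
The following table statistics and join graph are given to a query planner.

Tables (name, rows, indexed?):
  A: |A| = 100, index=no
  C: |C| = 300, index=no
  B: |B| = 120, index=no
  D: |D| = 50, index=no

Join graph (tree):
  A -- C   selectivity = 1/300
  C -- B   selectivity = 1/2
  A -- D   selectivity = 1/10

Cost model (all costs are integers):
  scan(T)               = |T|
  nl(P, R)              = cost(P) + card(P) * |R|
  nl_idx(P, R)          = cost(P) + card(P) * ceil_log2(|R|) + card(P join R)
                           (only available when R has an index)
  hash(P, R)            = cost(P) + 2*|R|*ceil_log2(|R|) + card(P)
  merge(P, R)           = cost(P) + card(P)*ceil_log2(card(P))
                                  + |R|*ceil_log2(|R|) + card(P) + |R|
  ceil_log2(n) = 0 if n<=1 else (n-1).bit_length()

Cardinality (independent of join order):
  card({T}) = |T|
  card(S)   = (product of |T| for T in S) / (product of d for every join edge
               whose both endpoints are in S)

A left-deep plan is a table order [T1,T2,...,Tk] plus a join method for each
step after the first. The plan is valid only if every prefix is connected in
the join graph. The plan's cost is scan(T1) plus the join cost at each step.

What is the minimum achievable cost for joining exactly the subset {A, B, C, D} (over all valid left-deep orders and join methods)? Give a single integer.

Selinger DP over subsets of {A,B,C,D}:
  {A}: scan cost=100, card=100
  {C}: scan cost=300, card=300
  {B}: scan cost=120, card=120
  {D}: scan cost=50, card=50
  {AC}: card=100; try (A,hash)→2000, (C,merge)→3900, (A,merge)→4100, (C,hash)→5600, (C,nl)→30100, (A,nl)→30300; best=2000 via (A,hash)
  {AD}: card=500; try (D,hash)→800, (A,merge)→1200, (D,merge)→1250, (A,hash)→1500, (A,nl)→5050, (D,nl)→5100; best=800 via (D,hash)
  {BC}: card=18000; try (B,hash)→2280, (C,merge)→4080, (B,merge)→4260, (C,hash)→5640, (C,nl)→36120, (B,nl)→36300; best=2280 via (B,hash)
  {ABC}: card=6000; try (B,merge)→3760, (B,hash)→3780, (B,nl)→14000, (A,hash)→21680, (A,merge)→291080, (A,nl)→1802280; best=3760 via (B,merge)
  {ACD}: card=500; try (D,hash)→2700, (D,merge)→3150, (C,hash)→6700, (D,nl)→7000, (C,merge)→8800, (C,nl)→150800; best=2700 via (D,hash)
  {ABCD}: card=30000; try (B,hash)→4880, (B,merge)→8660, (D,hash)→10360, (B,nl)→62700, (D,merge)→88110, (D,nl)→303760; best=4880 via (B,hash)

4880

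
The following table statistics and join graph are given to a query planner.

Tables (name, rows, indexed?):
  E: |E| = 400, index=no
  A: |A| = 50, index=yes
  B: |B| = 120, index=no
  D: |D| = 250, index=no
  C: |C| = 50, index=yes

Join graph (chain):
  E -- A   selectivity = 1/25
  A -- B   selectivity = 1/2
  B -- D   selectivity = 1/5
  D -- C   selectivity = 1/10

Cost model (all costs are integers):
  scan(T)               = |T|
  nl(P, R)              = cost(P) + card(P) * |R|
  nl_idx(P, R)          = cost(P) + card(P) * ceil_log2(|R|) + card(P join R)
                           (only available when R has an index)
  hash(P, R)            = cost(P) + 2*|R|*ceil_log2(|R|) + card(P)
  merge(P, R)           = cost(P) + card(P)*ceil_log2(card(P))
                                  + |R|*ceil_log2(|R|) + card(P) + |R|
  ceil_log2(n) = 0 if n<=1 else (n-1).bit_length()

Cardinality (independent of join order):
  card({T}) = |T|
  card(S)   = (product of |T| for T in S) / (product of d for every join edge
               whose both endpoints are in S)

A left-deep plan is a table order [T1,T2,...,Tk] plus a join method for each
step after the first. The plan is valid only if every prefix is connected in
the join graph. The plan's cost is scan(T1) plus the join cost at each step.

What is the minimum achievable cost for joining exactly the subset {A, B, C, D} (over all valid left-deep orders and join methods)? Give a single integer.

34630

Selinger DP over subsets of {A,B,C,D}:
  {A}: scan cost=50, card=50
  {B}: scan cost=120, card=120
  {D}: scan cost=250, card=250
  {C}: scan cost=50, card=50
  {AB}: card=3000; try (A,hash)→840, (B,merge)→1360, (A,merge)→1430, (B,hash)→1780, (A,nl_idx)→3840, (B,nl)→6050 …(+1); best=840 via (A,hash)
  {BD}: card=6000; try (B,hash)→2180, (D,merge)→3330, (B,merge)→3460, (D,hash)→4240, (D,nl)→30120, (B,nl)→30250; best=2180 via (B,hash)
  {CD}: card=1250; try (C,hash)→1100, (D,merge)→2650, (C,merge)→2850, (C,nl_idx)→3000, (D,hash)→4100, (D,nl)→12550 …(+1); best=1100 via (C,hash)
  {ABD}: card=150000; try (D,hash)→7840, (A,hash)→8780, (D,merge)→42090, (A,merge)→86530, (A,nl_idx)→188180, (A,nl)→302180 …(+1); best=7840 via (D,hash)
  {BCD}: card=30000; try (B,hash)→4030, (C,hash)→8780, (B,merge)→17060, (C,nl_idx)→68180, (C,merge)→86530, (B,nl)→151100 …(+1); best=4030 via (B,hash)
  {ABCD}: card=750000; try (A,hash)→34630, (C,hash)→158440, (A,merge)→484380, (A,nl_idx)→934030, (A,nl)→1504030, (C,nl_idx)→1657840 …(+2); best=34630 via (A,hash)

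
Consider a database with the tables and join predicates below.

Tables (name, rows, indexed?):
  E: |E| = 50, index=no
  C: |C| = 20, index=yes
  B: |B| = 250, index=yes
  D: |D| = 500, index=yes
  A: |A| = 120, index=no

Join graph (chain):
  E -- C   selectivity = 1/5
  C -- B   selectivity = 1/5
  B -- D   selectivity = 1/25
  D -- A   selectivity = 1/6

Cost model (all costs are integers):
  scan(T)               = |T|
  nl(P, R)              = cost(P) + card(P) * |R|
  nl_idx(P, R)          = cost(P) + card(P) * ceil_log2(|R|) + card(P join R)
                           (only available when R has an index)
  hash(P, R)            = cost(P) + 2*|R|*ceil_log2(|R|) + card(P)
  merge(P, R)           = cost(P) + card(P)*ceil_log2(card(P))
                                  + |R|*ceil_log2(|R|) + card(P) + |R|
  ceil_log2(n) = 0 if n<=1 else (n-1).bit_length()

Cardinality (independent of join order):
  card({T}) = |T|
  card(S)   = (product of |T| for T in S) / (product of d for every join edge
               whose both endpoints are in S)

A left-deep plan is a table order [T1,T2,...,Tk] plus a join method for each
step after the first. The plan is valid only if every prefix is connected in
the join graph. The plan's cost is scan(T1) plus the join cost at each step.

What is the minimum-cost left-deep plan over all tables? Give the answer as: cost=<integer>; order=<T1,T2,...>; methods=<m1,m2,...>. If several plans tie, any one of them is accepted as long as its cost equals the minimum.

cost=222980; order=B,C,E,D,A; methods=hash,hash,hash,hash

Selinger DP (subsets sized 1..n):
  {E}: scan cost=50, card=50
  {C}: scan cost=20, card=20
  {B}: scan cost=250, card=250
  {D}: scan cost=500, card=500
  {A}: scan cost=120, card=120
  {CE}: card=200; try (C,hash)→300, (E,merge)→490, (C,nl_idx)→500, (C,merge)→520, (E,hash)→640, (E,nl)→1020 …(+1); best=300 via (C,hash)
  {BC}: card=1000; try (C,hash)→700, (B,nl_idx)→1180, (B,merge)→2390, (C,nl_idx)→2500, (C,merge)→2620, (B,hash)→4040 …(+2); best=700 via (C,hash)
  {BD}: card=5000; try (B,hash)→5000, (D,merge)→7500, (D,nl_idx)→7500, (B,merge)→7750, (D,hash)→9500, (B,nl_idx)→9500 …(+2); best=5000 via (B,hash)
  {AD}: card=10000; try (A,hash)→2680, (D,merge)→6080, (A,merge)→6460, (D,hash)→9240, (D,nl_idx)→11200, (D,nl)→60120 …(+1); best=2680 via (A,hash)
  {BCE}: card=10000; try (E,hash)→2300, (B,merge)→4350, (B,hash)→4500, (B,nl_idx)→11900, (E,merge)→12050, (B,nl)→50300 …(+1); best=2300 via (E,hash)
  {BCD}: card=20000; try (C,hash)→10200, (D,hash)→10700, (D,merge)→16700, (D,nl_idx)→29700, (C,nl_idx)→50000, (C,merge)→75120 …(+2); best=10200 via (C,hash)
  {ABD}: card=100000; try (A,hash)→11680, (B,hash)→16680, (A,merge)→75960, (B,merge)→154930, (B,nl_idx)→182680, (A,nl)→605000 …(+1); best=11680 via (A,hash)
  {BCDE}: card=200000; try (D,hash)→21300, (E,hash)→30800, (D,merge)→157300, (D,nl_idx)→292300, (E,merge)→330550, (E,nl)→1010200 …(+1); best=21300 via (D,hash)
  {ABCD}: card=400000; try (A,hash)→31880, (C,hash)→111880, (A,merge)→331160, (C,nl_idx)→911680, (C,merge)→1811800, (C,nl)→2011680 …(+1); best=31880 via (A,hash)
  {ABCDE}: card=4000000; try (A,hash)→222980, (E,hash)→432480, (A,merge)→3822260, (E,merge)→8032230, (E,nl)→20031880, (A,nl)→24021300; best=222980 via (A,hash)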